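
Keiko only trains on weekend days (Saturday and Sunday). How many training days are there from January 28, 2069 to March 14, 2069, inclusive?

12

January 28, 2069 is a Monday.
From January 28, 2069 to March 14, 2069 is 46 days inclusive.
46 = 7 × 6 + 4, so there are 6 full weeks plus 4 extra days.
Each full week contributes 2 weekend days (Sat, Sun): 6 × 2 = 12.
The 4 extra days are Mon, Tue, Wed, Thu — none qualify.
Total: 12 + 0 = 12.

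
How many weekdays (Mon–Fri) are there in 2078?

2078-01-01 is a Saturday.
From 2078-01-01 to 2078-12-31 is 365 days inclusive.
365 = 7 × 52 + 1, so there are 52 full weeks plus 1 extra day.
Each full week contributes 5 weekdays (Mon–Fri): 52 × 5 = 260.
The 1 extra day is Saturday — none qualify.
Total: 260 + 0 = 260.

260 weekdays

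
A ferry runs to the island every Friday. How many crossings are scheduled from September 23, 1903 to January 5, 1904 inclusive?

September 23, 1903 is a Wednesday.
That's 105 days from start to end, counting both.
105 = 7 × 15, so the span is exactly 15 full weeks.
Each full week contributes one Friday: 15 so far.
Total: 15.

15 Fridays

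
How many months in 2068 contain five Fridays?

4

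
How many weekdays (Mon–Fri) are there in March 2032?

23 weekdays

March 1, 2032 is a Monday.
From March 1, 2032 to March 31, 2032 is 31 days inclusive.
31 = 7 × 4 + 3, so there are 4 full weeks plus 3 extra days.
Each full week contributes 5 weekdays (Mon–Fri): 4 × 5 = 20.
The 3 extra days are Monday, Tuesday, Wednesday — 3 of them qualify.
Total: 20 + 3 = 23.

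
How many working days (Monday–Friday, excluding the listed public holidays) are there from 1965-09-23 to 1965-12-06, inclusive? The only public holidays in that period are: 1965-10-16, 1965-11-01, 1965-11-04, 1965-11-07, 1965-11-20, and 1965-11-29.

1965-09-23 is a Thursday.
That's 75 days from start to end, counting both.
75 = 7 × 10 + 5, so there are 10 full weeks plus 5 extra days.
Each full week contributes 5 weekdays (Mon–Fri): 10 × 5 = 50.
The 5 extra days are Thu, Fri, Sat, Sun, Mon — 3 of them qualify.
Total: 50 + 3 = 53.
Holidays: 1965-10-16 (Sat); 1965-11-01 (Mon); 1965-11-04 (Thu); 1965-11-07 (Sun); 1965-11-20 (Sat); 1965-11-29 (Mon).
3 of the 6 holidays fall on weekdays; the rest are weekends and were already excluded.
Business days: 53 − 3 = 50.

50 working days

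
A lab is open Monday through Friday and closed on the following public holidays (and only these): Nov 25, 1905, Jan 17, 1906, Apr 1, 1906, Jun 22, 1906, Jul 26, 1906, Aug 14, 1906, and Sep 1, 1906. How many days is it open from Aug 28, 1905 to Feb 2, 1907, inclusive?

Aug 28, 1905 is a Monday.
The range spans 524 days (inclusive of both endpoints).
524 = 7 × 74 + 6, so there are 74 full weeks plus 6 extra days.
Each full week contributes 5 weekdays (Mon–Fri): 74 × 5 = 370.
The 6 extra days are Monday, Tuesday, Wednesday, Thursday, Friday, Saturday — 5 of them qualify.
Total: 370 + 5 = 375.
Holidays: Nov 25, 1905 (Sat); Jan 17, 1906 (Wed); Apr 1, 1906 (Sun); Jun 22, 1906 (Fri); Jul 26, 1906 (Thu); Aug 14, 1906 (Tue); Sep 1, 1906 (Sat).
4 of the 7 holidays fall on weekdays; the rest are weekends and were already excluded.
Business days: 375 − 4 = 371.

371 working days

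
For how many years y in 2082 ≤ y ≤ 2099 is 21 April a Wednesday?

Day of week of April 21 in each year:
2082: Tue, 2083: Wed ✓, 2084: Fri, 2085: Sat, 2086: Sun, 2087: Mon, 2088: Wed ✓, 2089: Thu, 2090: Fri, 2091: Sat, 2092: Mon, 2093: Tue, 2094: Wed ✓, 2095: Thu, 2096: Sat, 2097: Sun, 2098: Mon, 2099: Tue
Wednesdays: 2083, 2088, 2094.

3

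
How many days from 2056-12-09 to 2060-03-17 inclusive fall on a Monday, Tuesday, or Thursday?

512

2056-12-09 is a Saturday.
From 2056-12-09 to 2060-03-17 is 1195 days inclusive.
1195 = 7 × 170 + 5, so there are 170 full weeks plus 5 extra days.
Each full week contributes 3 days from the set (Mon, Tue, Thu): 170 × 3 = 510.
The 5 extra days are Sat, Sun, Mon, Tue, Wed — 2 of them qualify.
Total: 510 + 2 = 512.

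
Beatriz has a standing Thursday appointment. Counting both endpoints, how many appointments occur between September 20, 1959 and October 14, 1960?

56

September 20, 1959 is a Sunday.
From September 20, 1959 to October 14, 1960 is 391 days inclusive.
391 = 7 × 55 + 6, so there are 55 full weeks plus 6 extra days.
Each full week contributes one Thursday: 55 so far.
The 6 extra days are Sun, Mon, Tue, Wed, Thu, Fri — 1 of them qualifies.
Total: 55 + 1 = 56.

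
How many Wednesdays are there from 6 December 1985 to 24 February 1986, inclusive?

11

6 December 1985 is a Friday.
That's 81 days from start to end, counting both.
81 = 7 × 11 + 4, so there are 11 full weeks plus 4 extra days.
Each full week contributes one Wednesday: 11 so far.
The 4 extra days are Friday, Saturday, Sunday, Monday — none qualify.
Total: 11 + 0 = 11.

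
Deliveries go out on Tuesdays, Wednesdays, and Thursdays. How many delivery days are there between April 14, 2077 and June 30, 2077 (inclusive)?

April 14, 2077 is a Wednesday.
From April 14, 2077 to June 30, 2077 is 78 days inclusive.
78 = 7 × 11 + 1, so there are 11 full weeks plus 1 extra day.
Each full week contributes 3 days from the set (Tue, Wed, Thu): 11 × 3 = 33.
The 1 extra day is Wed — 1 of them qualifies.
Total: 33 + 1 = 34.

34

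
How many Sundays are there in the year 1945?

1945-01-01 is a Monday.
The range spans 365 days (inclusive of both endpoints).
365 = 7 × 52 + 1, so there are 52 full weeks plus 1 extra day.
Each full week contributes one Sunday: 52 so far.
The 1 extra day is Monday — none qualify.
Total: 52 + 0 = 52.

52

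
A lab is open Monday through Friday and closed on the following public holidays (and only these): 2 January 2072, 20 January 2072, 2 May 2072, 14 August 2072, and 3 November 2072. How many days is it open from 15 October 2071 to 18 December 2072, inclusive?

304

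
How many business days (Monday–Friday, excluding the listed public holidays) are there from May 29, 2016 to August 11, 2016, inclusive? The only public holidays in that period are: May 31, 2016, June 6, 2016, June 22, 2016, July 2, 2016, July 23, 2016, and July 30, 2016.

May 29, 2016 is a Sunday.
That's 75 days from start to end, counting both.
75 = 7 × 10 + 5, so there are 10 full weeks plus 5 extra days.
Each full week contributes 5 weekdays (Mon–Fri): 10 × 5 = 50.
The 5 extra days are Sunday, Monday, Tuesday, Wednesday, Thursday — 4 of them qualify.
Total: 50 + 4 = 54.
Holidays: May 31, 2016 (Tue); June 6, 2016 (Mon); June 22, 2016 (Wed); July 2, 2016 (Sat); July 23, 2016 (Sat); July 30, 2016 (Sat).
3 of the 6 holidays fall on weekdays; the rest are weekends and were already excluded.
Business days: 54 − 3 = 51.

51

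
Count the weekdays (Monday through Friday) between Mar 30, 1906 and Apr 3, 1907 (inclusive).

Mar 30, 1906 is a Friday.
From Mar 30, 1906 to Apr 3, 1907 is 370 days inclusive.
370 = 7 × 52 + 6, so there are 52 full weeks plus 6 extra days.
Each full week contributes 5 weekdays (Mon–Fri): 52 × 5 = 260.
The 6 extra days are Friday, Saturday, Sunday, Monday, Tuesday, Wednesday — 4 of them qualify.
Total: 260 + 4 = 264.

264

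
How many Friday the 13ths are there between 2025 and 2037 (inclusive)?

22

Friday-the-13ths by year:
2025: Jun
2026: Feb, Mar, Nov
2027: Aug
2028: Oct
2029: Apr, Jul
2030: Sep, Dec
2031: Jun
2032: Feb, Aug
2033: May
2034: Jan, Oct
2035: Apr, Jul
2036: Jun
2037: Feb, Mar, Nov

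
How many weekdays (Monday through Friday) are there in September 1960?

1 September 1960 is a Thursday.
The range spans 30 days (inclusive of both endpoints).
30 = 7 × 4 + 2, so there are 4 full weeks plus 2 extra days.
Each full week contributes 5 weekdays (Mon–Fri): 4 × 5 = 20.
The 2 extra days are Thu, Fri — 2 of them qualify.
Total: 20 + 2 = 22.

22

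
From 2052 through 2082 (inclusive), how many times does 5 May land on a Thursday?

4

Day of week of May 5 in each year:
2052: Sun, 2053: Mon, 2054: Tue, 2055: Wed, 2056: Fri, 2057: Sat, 2058: Sun, 2059: Mon, 2060: Wed, 2061: Thu ✓, 2062: Fri, 2063: Sat, 2064: Mon, 2065: Tue, 2066: Wed, 2067: Thu ✓, 2068: Sat, 2069: Sun, 2070: Mon, 2071: Tue, 2072: Thu ✓, 2073: Fri, 2074: Sat, 2075: Sun, 2076: Tue, 2077: Wed, 2078: Thu ✓, 2079: Fri, 2080: Sun, 2081: Mon, 2082: Tue
Thursdays: 2061, 2067, 2072, 2078.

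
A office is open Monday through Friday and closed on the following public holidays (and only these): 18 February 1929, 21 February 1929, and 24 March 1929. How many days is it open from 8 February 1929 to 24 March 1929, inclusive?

29 working days

8 February 1929 is a Friday.
The range spans 45 days (inclusive of both endpoints).
45 = 7 × 6 + 3, so there are 6 full weeks plus 3 extra days.
Each full week contributes 5 weekdays (Mon–Fri): 6 × 5 = 30.
The 3 extra days are Fri, Sat, Sun — 1 of them qualifies.
Total: 30 + 1 = 31.
Holidays: 18 February 1929 (Mon); 21 February 1929 (Thu); 24 March 1929 (Sun).
2 of the 3 holidays fall on weekdays; the rest are weekends and were already excluded.
Business days: 31 − 2 = 29.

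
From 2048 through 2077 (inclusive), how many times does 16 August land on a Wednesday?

Day of week of August 16 in each year:
2048: Sun, 2049: Mon, 2050: Tue, 2051: Wed ✓, 2052: Fri, 2053: Sat, 2054: Sun, 2055: Mon, 2056: Wed ✓, 2057: Thu, 2058: Fri, 2059: Sat, 2060: Mon, 2061: Tue, 2062: Wed ✓, 2063: Thu, 2064: Sat, 2065: Sun, 2066: Mon, 2067: Tue, 2068: Thu, 2069: Fri, 2070: Sat, 2071: Sun, 2072: Tue, 2073: Wed ✓, 2074: Thu, 2075: Fri, 2076: Sun, 2077: Mon
Wednesdays: 2051, 2056, 2062, 2073.

4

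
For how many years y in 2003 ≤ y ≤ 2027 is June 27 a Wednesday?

Day of week of June 27 in each year:
2003: Fri, 2004: Sun, 2005: Mon, 2006: Tue, 2007: Wed ✓, 2008: Fri, 2009: Sat, 2010: Sun, 2011: Mon, 2012: Wed ✓, 2013: Thu, 2014: Fri, 2015: Sat, 2016: Mon, 2017: Tue, 2018: Wed ✓, 2019: Thu, 2020: Sat, 2021: Sun, 2022: Mon, 2023: Tue, 2024: Thu, 2025: Fri, 2026: Sat, 2027: Sun
Wednesdays: 2007, 2012, 2018.

3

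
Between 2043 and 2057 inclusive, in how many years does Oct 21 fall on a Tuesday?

1

Day of week of October 21 in each year:
2043: Wed, 2044: Fri, 2045: Sat, 2046: Sun, 2047: Mon, 2048: Wed, 2049: Thu, 2050: Fri, 2051: Sat, 2052: Mon, 2053: Tue ✓, 2054: Wed, 2055: Thu, 2056: Sat, 2057: Sun
Tuesdays: 2053.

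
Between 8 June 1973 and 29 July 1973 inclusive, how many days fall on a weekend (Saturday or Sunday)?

16

8 June 1973 is a Friday.
That's 52 days from start to end, counting both.
52 = 7 × 7 + 3, so there are 7 full weeks plus 3 extra days.
Each full week contributes 2 weekend days (Sat, Sun): 7 × 2 = 14.
The 3 extra days are Fri, Sat, Sun — 2 of them qualify.
Total: 14 + 2 = 16.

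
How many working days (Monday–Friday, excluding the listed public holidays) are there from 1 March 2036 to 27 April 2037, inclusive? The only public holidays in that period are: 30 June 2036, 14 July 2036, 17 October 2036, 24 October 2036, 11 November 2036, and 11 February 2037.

1 March 2036 is a Saturday.
From 1 March 2036 to 27 April 2037 is 423 days inclusive.
423 = 7 × 60 + 3, so there are 60 full weeks plus 3 extra days.
Each full week contributes 5 weekdays (Mon–Fri): 60 × 5 = 300.
The 3 extra days are Saturday, Sunday, Monday — 1 of them qualifies.
Total: 300 + 1 = 301.
Holidays: 30 June 2036 (Mon); 14 July 2036 (Mon); 17 October 2036 (Fri); 24 October 2036 (Fri); 11 November 2036 (Tue); 11 February 2037 (Wed).
All 6 holidays fall on weekdays, so subtract 6.
Business days: 301 − 6 = 295.

295 working days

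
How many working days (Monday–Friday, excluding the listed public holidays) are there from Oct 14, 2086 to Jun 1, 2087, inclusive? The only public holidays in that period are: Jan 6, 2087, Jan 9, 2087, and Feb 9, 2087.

Oct 14, 2086 is a Monday.
From Oct 14, 2086 to Jun 1, 2087 is 231 days inclusive.
231 = 7 × 33, so the span is exactly 33 full weeks.
Each full week contributes 5 weekdays (Mon–Fri): 33 × 5 = 165.
Total: 165.
Holidays: Jan 6, 2087 (Mon); Jan 9, 2087 (Thu); Feb 9, 2087 (Sun).
2 of the 3 holidays fall on weekdays; the rest are weekends and were already excluded.
Business days: 165 − 2 = 163.

163 working days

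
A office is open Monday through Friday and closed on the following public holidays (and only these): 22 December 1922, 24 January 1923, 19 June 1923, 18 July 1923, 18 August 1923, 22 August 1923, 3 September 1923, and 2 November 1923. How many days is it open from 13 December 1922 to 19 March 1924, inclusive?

324 business days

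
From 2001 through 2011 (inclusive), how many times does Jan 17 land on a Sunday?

Day of week of January 17 in each year:
2001: Wed, 2002: Thu, 2003: Fri, 2004: Sat, 2005: Mon, 2006: Tue, 2007: Wed, 2008: Thu, 2009: Sat, 2010: Sun ✓, 2011: Mon
Sundays: 2010.

1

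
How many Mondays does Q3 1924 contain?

13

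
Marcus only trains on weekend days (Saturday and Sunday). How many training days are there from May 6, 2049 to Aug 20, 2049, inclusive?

May 6, 2049 is a Thursday.
From May 6, 2049 to Aug 20, 2049 is 107 days inclusive.
107 = 7 × 15 + 2, so there are 15 full weeks plus 2 extra days.
Each full week contributes 2 weekend days (Sat, Sun): 15 × 2 = 30.
The 2 extra days are Thu, Fri — none qualify.
Total: 30 + 0 = 30.

30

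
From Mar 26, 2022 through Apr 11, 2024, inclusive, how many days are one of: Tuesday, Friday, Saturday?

Mar 26, 2022 is a Saturday.
The range spans 748 days (inclusive of both endpoints).
748 = 7 × 106 + 6, so there are 106 full weeks plus 6 extra days.
Each full week contributes 3 days from the set (Tue, Fri, Sat): 106 × 3 = 318.
The 6 extra days are Saturday, Sunday, Monday, Tuesday, Wednesday, Thursday — 2 of them qualify.
Total: 318 + 2 = 320.

320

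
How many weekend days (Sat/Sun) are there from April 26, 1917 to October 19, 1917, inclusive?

50

April 26, 1917 is a Thursday.
From April 26, 1917 to October 19, 1917 is 177 days inclusive.
177 = 7 × 25 + 2, so there are 25 full weeks plus 2 extra days.
Each full week contributes 2 weekend days (Sat, Sun): 25 × 2 = 50.
The 2 extra days are Thu, Fri — none qualify.
Total: 50 + 0 = 50.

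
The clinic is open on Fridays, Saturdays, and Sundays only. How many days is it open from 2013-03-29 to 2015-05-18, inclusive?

336

2013-03-29 is a Friday.
The range spans 781 days (inclusive of both endpoints).
781 = 7 × 111 + 4, so there are 111 full weeks plus 4 extra days.
Each full week contributes 3 days from the set (Fri, Sat, Sun): 111 × 3 = 333.
The 4 extra days are Friday, Saturday, Sunday, Monday — 3 of them qualify.
Total: 333 + 3 = 336.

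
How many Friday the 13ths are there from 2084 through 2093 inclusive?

17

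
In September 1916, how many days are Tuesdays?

4

September 1, 1916 is a Friday.
From September 1, 1916 to September 30, 1916 is 30 days inclusive.
30 = 7 × 4 + 2, so there are 4 full weeks plus 2 extra days.
Each full week contributes one Tuesday: 4 so far.
The 2 extra days are Fri, Sat — none qualify.
Total: 4 + 0 = 4.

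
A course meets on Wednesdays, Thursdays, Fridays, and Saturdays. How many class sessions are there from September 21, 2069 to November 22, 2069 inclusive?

September 21, 2069 is a Saturday.
The range spans 63 days (inclusive of both endpoints).
63 = 7 × 9, so the span is exactly 9 full weeks.
Each full week contributes 4 days from the set (Wed, Thu, Fri, Sat): 9 × 4 = 36.
Total: 36.

36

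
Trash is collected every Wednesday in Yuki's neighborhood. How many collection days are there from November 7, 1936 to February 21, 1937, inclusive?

November 7, 1936 is a Saturday.
From November 7, 1936 to February 21, 1937 is 107 days inclusive.
107 = 7 × 15 + 2, so there are 15 full weeks plus 2 extra days.
Each full week contributes one Wednesday: 15 so far.
The 2 extra days are Sat, Sun — none qualify.
Total: 15 + 0 = 15.

15 Wednesdays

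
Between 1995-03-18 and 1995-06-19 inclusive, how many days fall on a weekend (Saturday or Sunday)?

28

1995-03-18 is a Saturday.
From 1995-03-18 to 1995-06-19 is 94 days inclusive.
94 = 7 × 13 + 3, so there are 13 full weeks plus 3 extra days.
Each full week contributes 2 weekend days (Sat, Sun): 13 × 2 = 26.
The 3 extra days are Saturday, Sunday, Monday — 2 of them qualify.
Total: 26 + 2 = 28.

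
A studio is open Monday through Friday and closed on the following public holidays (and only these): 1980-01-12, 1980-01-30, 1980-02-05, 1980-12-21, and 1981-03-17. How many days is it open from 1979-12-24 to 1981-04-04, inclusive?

332 working days

1979-12-24 is a Monday.
From 1979-12-24 to 1981-04-04 is 468 days inclusive.
468 = 7 × 66 + 6, so there are 66 full weeks plus 6 extra days.
Each full week contributes 5 weekdays (Mon–Fri): 66 × 5 = 330.
The 6 extra days are Monday, Tuesday, Wednesday, Thursday, Friday, Saturday — 5 of them qualify.
Total: 330 + 5 = 335.
Holidays: 1980-01-12 (Sat); 1980-01-30 (Wed); 1980-02-05 (Tue); 1980-12-21 (Sun); 1981-03-17 (Tue).
3 of the 5 holidays fall on weekdays; the rest are weekends and were already excluded.
Business days: 335 − 3 = 332.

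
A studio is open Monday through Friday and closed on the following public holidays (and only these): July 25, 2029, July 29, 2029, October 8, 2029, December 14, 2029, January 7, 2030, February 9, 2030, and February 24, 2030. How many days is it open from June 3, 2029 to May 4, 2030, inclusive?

236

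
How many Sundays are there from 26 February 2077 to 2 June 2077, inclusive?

14 Sundays

26 February 2077 is a Friday.
That's 97 days from start to end, counting both.
97 = 7 × 13 + 6, so there are 13 full weeks plus 6 extra days.
Each full week contributes one Sunday: 13 so far.
The 6 extra days are Fri, Sat, Sun, Mon, Tue, Wed — 1 of them qualifies.
Total: 13 + 1 = 14.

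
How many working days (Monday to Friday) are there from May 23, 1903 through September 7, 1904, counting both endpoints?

May 23, 1903 is a Saturday.
From May 23, 1903 to September 7, 1904 is 474 days inclusive.
474 = 7 × 67 + 5, so there are 67 full weeks plus 5 extra days.
Each full week contributes 5 weekdays (Mon–Fri): 67 × 5 = 335.
The 5 extra days are Sat, Sun, Mon, Tue, Wed — 3 of them qualify.
Total: 335 + 3 = 338.

338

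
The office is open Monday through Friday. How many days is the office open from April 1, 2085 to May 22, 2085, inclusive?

April 1, 2085 is a Sunday.
From April 1, 2085 to May 22, 2085 is 52 days inclusive.
52 = 7 × 7 + 3, so there are 7 full weeks plus 3 extra days.
Each full week contributes 5 weekdays (Mon–Fri): 7 × 5 = 35.
The 3 extra days are Sun, Mon, Tue — 2 of them qualify.
Total: 35 + 2 = 37.

37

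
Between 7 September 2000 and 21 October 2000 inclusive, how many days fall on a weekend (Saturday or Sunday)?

13

7 September 2000 is a Thursday.
The range spans 45 days (inclusive of both endpoints).
45 = 7 × 6 + 3, so there are 6 full weeks plus 3 extra days.
Each full week contributes 2 weekend days (Sat, Sun): 6 × 2 = 12.
The 3 extra days are Thu, Fri, Sat — 1 of them qualifies.
Total: 12 + 1 = 13.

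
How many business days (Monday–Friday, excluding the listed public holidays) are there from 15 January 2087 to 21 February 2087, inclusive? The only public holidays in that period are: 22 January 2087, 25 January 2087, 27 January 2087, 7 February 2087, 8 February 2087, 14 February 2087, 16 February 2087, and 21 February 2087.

15 January 2087 is a Wednesday.
The range spans 38 days (inclusive of both endpoints).
38 = 7 × 5 + 3, so there are 5 full weeks plus 3 extra days.
Each full week contributes 5 weekdays (Mon–Fri): 5 × 5 = 25.
The 3 extra days are Wednesday, Thursday, Friday — 3 of them qualify.
Total: 25 + 3 = 28.
Holidays: 22 January 2087 (Wed); 25 January 2087 (Sat); 27 January 2087 (Mon); 7 February 2087 (Fri); 8 February 2087 (Sat); 14 February 2087 (Fri); 16 February 2087 (Sun); 21 February 2087 (Fri).
5 of the 8 holidays fall on weekdays; the rest are weekends and were already excluded.
Business days: 28 − 5 = 23.

23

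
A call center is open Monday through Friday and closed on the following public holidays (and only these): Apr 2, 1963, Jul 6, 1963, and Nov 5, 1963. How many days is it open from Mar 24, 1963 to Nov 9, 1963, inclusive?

163 business days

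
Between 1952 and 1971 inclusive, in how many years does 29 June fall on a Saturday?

Day of week of June 29 in each year:
1952: Sun, 1953: Mon, 1954: Tue, 1955: Wed, 1956: Fri, 1957: Sat ✓, 1958: Sun, 1959: Mon, 1960: Wed, 1961: Thu, 1962: Fri, 1963: Sat ✓, 1964: Mon, 1965: Tue, 1966: Wed, 1967: Thu, 1968: Sat ✓, 1969: Sun, 1970: Mon, 1971: Tue
Saturdays: 1957, 1963, 1968.

3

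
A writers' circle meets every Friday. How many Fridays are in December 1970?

4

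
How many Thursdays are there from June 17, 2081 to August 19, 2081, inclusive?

9 Thursdays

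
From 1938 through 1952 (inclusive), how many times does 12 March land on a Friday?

Day of week of March 12 in each year:
1938: Sat, 1939: Sun, 1940: Tue, 1941: Wed, 1942: Thu, 1943: Fri ✓, 1944: Sun, 1945: Mon, 1946: Tue, 1947: Wed, 1948: Fri ✓, 1949: Sat, 1950: Sun, 1951: Mon, 1952: Wed
Fridays: 1943, 1948.

2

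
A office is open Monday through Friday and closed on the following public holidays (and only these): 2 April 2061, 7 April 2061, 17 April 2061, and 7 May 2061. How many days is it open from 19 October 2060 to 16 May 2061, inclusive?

149 business days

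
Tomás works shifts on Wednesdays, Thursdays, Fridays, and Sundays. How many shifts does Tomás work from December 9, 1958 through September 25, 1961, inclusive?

584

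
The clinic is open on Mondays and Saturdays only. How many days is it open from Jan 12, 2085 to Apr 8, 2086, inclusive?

Jan 12, 2085 is a Friday.
The range spans 452 days (inclusive of both endpoints).
452 = 7 × 64 + 4, so there are 64 full weeks plus 4 extra days.
Each full week contributes 2 days from the set (Mon, Sat): 64 × 2 = 128.
The 4 extra days are Fri, Sat, Sun, Mon — 2 of them qualify.
Total: 128 + 2 = 130.

130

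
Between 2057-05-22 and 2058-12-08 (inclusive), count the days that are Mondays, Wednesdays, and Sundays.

2057-05-22 is a Tuesday.
From 2057-05-22 to 2058-12-08 is 566 days inclusive.
566 = 7 × 80 + 6, so there are 80 full weeks plus 6 extra days.
Each full week contributes 3 days from the set (Mon, Wed, Sun): 80 × 3 = 240.
The 6 extra days are Tuesday, Wednesday, Thursday, Friday, Saturday, Sunday — 2 of them qualify.
Total: 240 + 2 = 242.

242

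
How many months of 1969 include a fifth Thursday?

A month has five Thursdays exactly when Thursday falls within its first (length − 28) days.
Jan: 31 days, starts Wed → 5 of Wed, Thu, Fri ✓
Feb: 28 days, starts Sat → 5 of (none)
Mar: 31 days, starts Sat → 5 of Sat, Sun, Mon
Apr: 30 days, starts Tue → 5 of Tue, Wed
May: 31 days, starts Thu → 5 of Thu, Fri, Sat ✓
Jun: 30 days, starts Sun → 5 of Sun, Mon
Jul: 31 days, starts Tue → 5 of Tue, Wed, Thu ✓
Aug: 31 days, starts Fri → 5 of Fri, Sat, Sun
Sep: 30 days, starts Mon → 5 of Mon, Tue
Oct: 31 days, starts Wed → 5 of Wed, Thu, Fri ✓
Nov: 30 days, starts Sat → 5 of Sat, Sun
Dec: 31 days, starts Mon → 5 of Mon, Tue, Wed
Months with five Thursdays: Jan, May, Jul, Oct.

4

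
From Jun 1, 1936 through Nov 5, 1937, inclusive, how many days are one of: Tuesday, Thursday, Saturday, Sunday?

298

Jun 1, 1936 is a Monday.
That's 523 days from start to end, counting both.
523 = 7 × 74 + 5, so there are 74 full weeks plus 5 extra days.
Each full week contributes 4 days from the set (Tue, Thu, Sat, Sun): 74 × 4 = 296.
The 5 extra days are Mon, Tue, Wed, Thu, Fri — 2 of them qualify.
Total: 296 + 2 = 298.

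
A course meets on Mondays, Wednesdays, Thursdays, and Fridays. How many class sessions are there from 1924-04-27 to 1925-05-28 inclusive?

227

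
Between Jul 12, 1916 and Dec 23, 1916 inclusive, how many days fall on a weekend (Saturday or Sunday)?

Jul 12, 1916 is a Wednesday.
From Jul 12, 1916 to Dec 23, 1916 is 165 days inclusive.
165 = 7 × 23 + 4, so there are 23 full weeks plus 4 extra days.
Each full week contributes 2 weekend days (Sat, Sun): 23 × 2 = 46.
The 4 extra days are Wednesday, Thursday, Friday, Saturday — 1 of them qualifies.
Total: 46 + 1 = 47.

47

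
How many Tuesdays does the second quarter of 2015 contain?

1 April 2015 is a Wednesday.
From 1 April 2015 to 30 June 2015 is 91 days inclusive.
91 = 7 × 13, so the span is exactly 13 full weeks.
Each full week contributes one Tuesday: 13 so far.

13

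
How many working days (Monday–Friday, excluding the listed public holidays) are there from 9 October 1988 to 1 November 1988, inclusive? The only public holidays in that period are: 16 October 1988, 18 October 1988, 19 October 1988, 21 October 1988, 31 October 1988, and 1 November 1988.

9 October 1988 is a Sunday.
That's 24 days from start to end, counting both.
24 = 7 × 3 + 3, so there are 3 full weeks plus 3 extra days.
Each full week contributes 5 weekdays (Mon–Fri): 3 × 5 = 15.
The 3 extra days are Sun, Mon, Tue — 2 of them qualify.
Total: 15 + 2 = 17.
Holidays: 16 October 1988 (Sun); 18 October 1988 (Tue); 19 October 1988 (Wed); 21 October 1988 (Fri); 31 October 1988 (Mon); 1 November 1988 (Tue).
5 of the 6 holidays fall on weekdays; the rest are weekends and were already excluded.
Business days: 17 − 5 = 12.

12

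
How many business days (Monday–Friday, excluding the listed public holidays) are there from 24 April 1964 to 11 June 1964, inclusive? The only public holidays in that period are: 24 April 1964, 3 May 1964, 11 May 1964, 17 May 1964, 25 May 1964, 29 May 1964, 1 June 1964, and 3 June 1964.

24 April 1964 is a Friday.
From 24 April 1964 to 11 June 1964 is 49 days inclusive.
49 = 7 × 7, so the span is exactly 7 full weeks.
Each full week contributes 5 weekdays (Mon–Fri): 7 × 5 = 35.
Total: 35.
Holidays: 24 April 1964 (Fri); 3 May 1964 (Sun); 11 May 1964 (Mon); 17 May 1964 (Sun); 25 May 1964 (Mon); 29 May 1964 (Fri); 1 June 1964 (Mon); 3 June 1964 (Wed).
6 of the 8 holidays fall on weekdays; the rest are weekends and were already excluded.
Business days: 35 − 6 = 29.

29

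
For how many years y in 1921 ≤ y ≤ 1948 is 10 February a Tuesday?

Day of week of February 10 in each year:
1921: Thu, 1922: Fri, 1923: Sat, 1924: Sun, 1925: Tue ✓, 1926: Wed, 1927: Thu, 1928: Fri, 1929: Sun, 1930: Mon, 1931: Tue ✓, 1932: Wed, 1933: Fri, 1934: Sat, 1935: Sun, 1936: Mon, 1937: Wed, 1938: Thu, 1939: Fri, 1940: Sat, 1941: Mon, 1942: Tue ✓, 1943: Wed, 1944: Thu, 1945: Sat, 1946: Sun, 1947: Mon, 1948: Tue ✓
Tuesdays: 1925, 1931, 1942, 1948.

4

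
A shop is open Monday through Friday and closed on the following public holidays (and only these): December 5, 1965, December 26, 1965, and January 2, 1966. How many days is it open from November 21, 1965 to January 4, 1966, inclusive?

November 21, 1965 is a Sunday.
That's 45 days from start to end, counting both.
45 = 7 × 6 + 3, so there are 6 full weeks plus 3 extra days.
Each full week contributes 5 weekdays (Mon–Fri): 6 × 5 = 30.
The 3 extra days are Sun, Mon, Tue — 2 of them qualify.
Total: 30 + 2 = 32.
Holidays: December 5, 1965 (Sun); December 26, 1965 (Sun); January 2, 1966 (Sun).
None of the 3 holidays fall on a weekday, so nothing to subtract.
Business days: 32 − 0 = 32.

32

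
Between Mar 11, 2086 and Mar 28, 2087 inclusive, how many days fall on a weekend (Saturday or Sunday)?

Mar 11, 2086 is a Monday.
That's 383 days from start to end, counting both.
383 = 7 × 54 + 5, so there are 54 full weeks plus 5 extra days.
Each full week contributes 2 weekend days (Sat, Sun): 54 × 2 = 108.
The 5 extra days are Mon, Tue, Wed, Thu, Fri — none qualify.
Total: 108 + 0 = 108.

108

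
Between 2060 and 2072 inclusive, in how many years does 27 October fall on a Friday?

1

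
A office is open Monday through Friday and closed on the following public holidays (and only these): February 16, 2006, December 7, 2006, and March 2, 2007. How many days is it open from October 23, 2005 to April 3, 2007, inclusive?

374 business days

October 23, 2005 is a Sunday.
From October 23, 2005 to April 3, 2007 is 528 days inclusive.
528 = 7 × 75 + 3, so there are 75 full weeks plus 3 extra days.
Each full week contributes 5 weekdays (Mon–Fri): 75 × 5 = 375.
The 3 extra days are Sun, Mon, Tue — 2 of them qualify.
Total: 375 + 2 = 377.
Holidays: February 16, 2006 (Thu); December 7, 2006 (Thu); March 2, 2007 (Fri).
All 3 holidays fall on weekdays, so subtract 3.
Business days: 377 − 3 = 374.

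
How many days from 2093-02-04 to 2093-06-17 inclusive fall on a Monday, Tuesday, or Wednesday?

2093-02-04 is a Wednesday.
The range spans 134 days (inclusive of both endpoints).
134 = 7 × 19 + 1, so there are 19 full weeks plus 1 extra day.
Each full week contributes 3 days from the set (Mon, Tue, Wed): 19 × 3 = 57.
The 1 extra day is Wednesday — 1 of them qualifies.
Total: 57 + 1 = 58.

58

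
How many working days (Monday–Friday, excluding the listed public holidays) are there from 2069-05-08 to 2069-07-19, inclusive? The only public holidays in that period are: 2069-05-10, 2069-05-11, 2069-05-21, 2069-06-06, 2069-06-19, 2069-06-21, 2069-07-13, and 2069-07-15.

47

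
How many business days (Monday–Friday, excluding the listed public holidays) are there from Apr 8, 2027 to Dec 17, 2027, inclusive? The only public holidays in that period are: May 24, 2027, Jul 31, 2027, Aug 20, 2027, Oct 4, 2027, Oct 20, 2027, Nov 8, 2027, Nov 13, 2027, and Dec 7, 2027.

176 business days

Apr 8, 2027 is a Thursday.
The range spans 254 days (inclusive of both endpoints).
254 = 7 × 36 + 2, so there are 36 full weeks plus 2 extra days.
Each full week contributes 5 weekdays (Mon–Fri): 36 × 5 = 180.
The 2 extra days are Thursday, Friday — 2 of them qualify.
Total: 180 + 2 = 182.
Holidays: May 24, 2027 (Mon); Jul 31, 2027 (Sat); Aug 20, 2027 (Fri); Oct 4, 2027 (Mon); Oct 20, 2027 (Wed); Nov 8, 2027 (Mon); Nov 13, 2027 (Sat); Dec 7, 2027 (Tue).
6 of the 8 holidays fall on weekdays; the rest are weekends and were already excluded.
Business days: 182 − 6 = 176.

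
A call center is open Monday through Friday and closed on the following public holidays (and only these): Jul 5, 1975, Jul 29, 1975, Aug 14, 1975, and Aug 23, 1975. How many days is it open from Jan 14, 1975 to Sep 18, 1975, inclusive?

Jan 14, 1975 is a Tuesday.
The range spans 248 days (inclusive of both endpoints).
248 = 7 × 35 + 3, so there are 35 full weeks plus 3 extra days.
Each full week contributes 5 weekdays (Mon–Fri): 35 × 5 = 175.
The 3 extra days are Tuesday, Wednesday, Thursday — 3 of them qualify.
Total: 175 + 3 = 178.
Holidays: Jul 5, 1975 (Sat); Jul 29, 1975 (Tue); Aug 14, 1975 (Thu); Aug 23, 1975 (Sat).
2 of the 4 holidays fall on weekdays; the rest are weekends and were already excluded.
Business days: 178 − 2 = 176.

176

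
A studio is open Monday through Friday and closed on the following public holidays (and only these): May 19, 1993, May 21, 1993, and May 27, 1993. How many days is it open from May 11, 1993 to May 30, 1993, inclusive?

May 11, 1993 is a Tuesday.
The range spans 20 days (inclusive of both endpoints).
20 = 7 × 2 + 6, so there are 2 full weeks plus 6 extra days.
Each full week contributes 5 weekdays (Mon–Fri): 2 × 5 = 10.
The 6 extra days are Tuesday, Wednesday, Thursday, Friday, Saturday, Sunday — 4 of them qualify.
Total: 10 + 4 = 14.
Holidays: May 19, 1993 (Wed); May 21, 1993 (Fri); May 27, 1993 (Thu).
All 3 holidays fall on weekdays, so subtract 3.
Business days: 14 − 3 = 11.

11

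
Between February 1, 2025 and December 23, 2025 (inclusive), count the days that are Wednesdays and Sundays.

February 1, 2025 is a Saturday.
The range spans 326 days (inclusive of both endpoints).
326 = 7 × 46 + 4, so there are 46 full weeks plus 4 extra days.
Each full week contributes 2 days from the set (Wed, Sun): 46 × 2 = 92.
The 4 extra days are Sat, Sun, Mon, Tue — 1 of them qualifies.
Total: 92 + 1 = 93.

93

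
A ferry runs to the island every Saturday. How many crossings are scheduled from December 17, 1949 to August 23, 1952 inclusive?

141

December 17, 1949 is a Saturday.
That's 981 days from start to end, counting both.
981 = 7 × 140 + 1, so there are 140 full weeks plus 1 extra day.
Each full week contributes one Saturday: 140 so far.
The 1 extra day is Saturday — 1 of them qualifies.
Total: 140 + 1 = 141.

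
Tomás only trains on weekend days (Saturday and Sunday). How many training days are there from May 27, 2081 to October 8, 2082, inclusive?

142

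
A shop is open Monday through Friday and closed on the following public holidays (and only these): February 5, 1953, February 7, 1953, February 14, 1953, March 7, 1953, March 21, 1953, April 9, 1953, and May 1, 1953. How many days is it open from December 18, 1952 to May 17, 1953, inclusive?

December 18, 1952 is a Thursday.
The range spans 151 days (inclusive of both endpoints).
151 = 7 × 21 + 4, so there are 21 full weeks plus 4 extra days.
Each full week contributes 5 weekdays (Mon–Fri): 21 × 5 = 105.
The 4 extra days are Thu, Fri, Sat, Sun — 2 of them qualify.
Total: 105 + 2 = 107.
Holidays: February 5, 1953 (Thu); February 7, 1953 (Sat); February 14, 1953 (Sat); March 7, 1953 (Sat); March 21, 1953 (Sat); April 9, 1953 (Thu); May 1, 1953 (Fri).
3 of the 7 holidays fall on weekdays; the rest are weekends and were already excluded.
Business days: 107 − 3 = 104.

104 business days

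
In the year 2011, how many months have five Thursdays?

A month has five Thursdays exactly when Thursday falls within its first (length − 28) days.
Jan: 31 days, starts Sat → 5 of Sat, Sun, Mon
Feb: 28 days, starts Tue → 5 of (none)
Mar: 31 days, starts Tue → 5 of Tue, Wed, Thu ✓
Apr: 30 days, starts Fri → 5 of Fri, Sat
May: 31 days, starts Sun → 5 of Sun, Mon, Tue
Jun: 30 days, starts Wed → 5 of Wed, Thu ✓
Jul: 31 days, starts Fri → 5 of Fri, Sat, Sun
Aug: 31 days, starts Mon → 5 of Mon, Tue, Wed
Sep: 30 days, starts Thu → 5 of Thu, Fri ✓
Oct: 31 days, starts Sat → 5 of Sat, Sun, Mon
Nov: 30 days, starts Tue → 5 of Tue, Wed
Dec: 31 days, starts Thu → 5 of Thu, Fri, Sat ✓
Months with five Thursdays: Mar, Jun, Sep, Dec.

4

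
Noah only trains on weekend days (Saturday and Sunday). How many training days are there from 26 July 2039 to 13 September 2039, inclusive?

26 July 2039 is a Tuesday.
From 26 July 2039 to 13 September 2039 is 50 days inclusive.
50 = 7 × 7 + 1, so there are 7 full weeks plus 1 extra day.
Each full week contributes 2 weekend days (Sat, Sun): 7 × 2 = 14.
The 1 extra day is Tue — none qualify.
Total: 14 + 0 = 14.

14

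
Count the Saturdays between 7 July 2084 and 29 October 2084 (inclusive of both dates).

7 July 2084 is a Friday.
The range spans 115 days (inclusive of both endpoints).
115 = 7 × 16 + 3, so there are 16 full weeks plus 3 extra days.
Each full week contributes one Saturday: 16 so far.
The 3 extra days are Friday, Saturday, Sunday — 1 of them qualifies.
Total: 16 + 1 = 17.

17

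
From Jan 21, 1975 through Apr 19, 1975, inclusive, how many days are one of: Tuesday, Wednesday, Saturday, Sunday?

51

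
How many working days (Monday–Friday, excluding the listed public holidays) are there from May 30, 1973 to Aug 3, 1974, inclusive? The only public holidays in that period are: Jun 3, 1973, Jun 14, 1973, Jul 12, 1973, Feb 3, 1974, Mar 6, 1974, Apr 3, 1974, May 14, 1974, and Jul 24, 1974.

302

May 30, 1973 is a Wednesday.
From May 30, 1973 to Aug 3, 1974 is 431 days inclusive.
431 = 7 × 61 + 4, so there are 61 full weeks plus 4 extra days.
Each full week contributes 5 weekdays (Mon–Fri): 61 × 5 = 305.
The 4 extra days are Wednesday, Thursday, Friday, Saturday — 3 of them qualify.
Total: 305 + 3 = 308.
Holidays: Jun 3, 1973 (Sun); Jun 14, 1973 (Thu); Jul 12, 1973 (Thu); Feb 3, 1974 (Sun); Mar 6, 1974 (Wed); Apr 3, 1974 (Wed); May 14, 1974 (Tue); Jul 24, 1974 (Wed).
6 of the 8 holidays fall on weekdays; the rest are weekends and were already excluded.
Business days: 308 − 6 = 302.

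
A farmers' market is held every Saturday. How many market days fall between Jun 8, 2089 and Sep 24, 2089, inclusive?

Jun 8, 2089 is a Wednesday.
From Jun 8, 2089 to Sep 24, 2089 is 109 days inclusive.
109 = 7 × 15 + 4, so there are 15 full weeks plus 4 extra days.
Each full week contributes one Saturday: 15 so far.
The 4 extra days are Wed, Thu, Fri, Sat — 1 of them qualifies.
Total: 15 + 1 = 16.

16 Saturdays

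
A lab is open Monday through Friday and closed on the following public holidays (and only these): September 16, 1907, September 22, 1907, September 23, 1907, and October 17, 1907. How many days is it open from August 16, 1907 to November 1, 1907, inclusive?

53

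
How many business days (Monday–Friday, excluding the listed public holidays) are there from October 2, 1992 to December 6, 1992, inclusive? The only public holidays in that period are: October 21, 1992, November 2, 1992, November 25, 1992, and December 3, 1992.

42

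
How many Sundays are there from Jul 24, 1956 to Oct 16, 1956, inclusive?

Jul 24, 1956 is a Tuesday.
The range spans 85 days (inclusive of both endpoints).
85 = 7 × 12 + 1, so there are 12 full weeks plus 1 extra day.
Each full week contributes one Sunday: 12 so far.
The 1 extra day is Tue — none qualify.
Total: 12 + 0 = 12.

12 Sundays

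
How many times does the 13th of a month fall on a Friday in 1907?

The 13th falls on a Friday when the month's 13th has weekday Fri.
Jan 13 is Sun; Feb 13 is Wed; Mar 13 is Wed; Apr 13 is Sat; May 13 is Mon; Jun 13 is Thu; Jul 13 is Sat; Aug 13 is Tue; Sep 13 is Fri ✓; Oct 13 is Sun; Nov 13 is Wed; Dec 13 is Fri ✓.
Friday the 13ths: Sep, Dec.

2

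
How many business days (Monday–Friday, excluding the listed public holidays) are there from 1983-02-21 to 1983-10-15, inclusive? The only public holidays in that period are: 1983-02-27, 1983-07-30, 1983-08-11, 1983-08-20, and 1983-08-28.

169

1983-02-21 is a Monday.
That's 237 days from start to end, counting both.
237 = 7 × 33 + 6, so there are 33 full weeks plus 6 extra days.
Each full week contributes 5 weekdays (Mon–Fri): 33 × 5 = 165.
The 6 extra days are Mon, Tue, Wed, Thu, Fri, Sat — 5 of them qualify.
Total: 165 + 5 = 170.
Holidays: 1983-02-27 (Sun); 1983-07-30 (Sat); 1983-08-11 (Thu); 1983-08-20 (Sat); 1983-08-28 (Sun).
1 of the 5 holidays fall on weekdays; the rest are weekends and were already excluded.
Business days: 170 − 1 = 169.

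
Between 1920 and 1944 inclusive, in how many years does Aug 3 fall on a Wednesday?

4

Day of week of August 3 in each year:
1920: Tue, 1921: Wed ✓, 1922: Thu, 1923: Fri, 1924: Sun, 1925: Mon, 1926: Tue, 1927: Wed ✓, 1928: Fri, 1929: Sat, 1930: Sun, 1931: Mon, 1932: Wed ✓, 1933: Thu, 1934: Fri, 1935: Sat, 1936: Mon, 1937: Tue, 1938: Wed ✓, 1939: Thu, 1940: Sat, 1941: Sun, 1942: Mon, 1943: Tue, 1944: Thu
Wednesdays: 1921, 1927, 1932, 1938.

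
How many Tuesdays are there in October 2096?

5

2096-10-01 is a Monday.
From 2096-10-01 to 2096-10-31 is 31 days inclusive.
31 = 7 × 4 + 3, so there are 4 full weeks plus 3 extra days.
Each full week contributes one Tuesday: 4 so far.
The 3 extra days are Mon, Tue, Wed — 1 of them qualifies.
Total: 4 + 1 = 5.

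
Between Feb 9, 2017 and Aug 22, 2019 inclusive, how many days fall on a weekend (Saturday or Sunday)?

Feb 9, 2017 is a Thursday.
The range spans 925 days (inclusive of both endpoints).
925 = 7 × 132 + 1, so there are 132 full weeks plus 1 extra day.
Each full week contributes 2 weekend days (Sat, Sun): 132 × 2 = 264.
The 1 extra day is Thursday — none qualify.
Total: 264 + 0 = 264.

264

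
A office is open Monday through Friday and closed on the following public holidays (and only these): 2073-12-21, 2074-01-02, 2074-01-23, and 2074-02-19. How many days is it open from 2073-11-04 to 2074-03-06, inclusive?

83 working days

2073-11-04 is a Saturday.
The range spans 123 days (inclusive of both endpoints).
123 = 7 × 17 + 4, so there are 17 full weeks plus 4 extra days.
Each full week contributes 5 weekdays (Mon–Fri): 17 × 5 = 85.
The 4 extra days are Saturday, Sunday, Monday, Tuesday — 2 of them qualify.
Total: 85 + 2 = 87.
Holidays: 2073-12-21 (Thu); 2074-01-02 (Tue); 2074-01-23 (Tue); 2074-02-19 (Mon).
All 4 holidays fall on weekdays, so subtract 4.
Business days: 87 − 4 = 83.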